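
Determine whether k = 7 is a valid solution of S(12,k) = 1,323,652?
No

S(12,7) = 7·S(11,7) + S(11,6) = 7·63,987 + 179,487 = 627,396, which does not equal 1,323,652.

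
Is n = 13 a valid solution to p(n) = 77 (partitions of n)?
No

Pentagonal recurrence p(n) = p(n−1) + p(n−2) − p(n−5) − p(n−7) + …: p(13) = p(12) + p(11) − p(8) − p(6) + p(1) = 77 + 56 − 22 − 11 + 1 = 101, which does not equal 77.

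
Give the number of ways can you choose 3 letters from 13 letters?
286

Reasoning: C(13,3) = 13! / (3! × (13-3)!)
         = 13! / (3! × 10!)
         = 286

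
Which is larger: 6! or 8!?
8!

Working:
6!=720, 8!=40,320. 8! > 6!.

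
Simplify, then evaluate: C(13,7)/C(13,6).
1

Explanation: C(n,k+1)/C(n,k) = (n−k)/(k+1). Here (13−6)/(6+1) = 7/7 = 1.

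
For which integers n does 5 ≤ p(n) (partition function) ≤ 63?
4, 5, 6, 7, 8, 9, 10, 11

Solution: Tabulating p(n) via p(n) = p(n−1) + p(n−2) − p(n−5) − p(n−7) + …: p(3)=3; p(4)=5; p(5)=7; p(6)=11; p(7)=15; p(8)=22; p(9)=30; p(10)=42; p(11)=56; p(12)=77. So valid n = 4, 5, 6, 7, 8, 9, 10, 11.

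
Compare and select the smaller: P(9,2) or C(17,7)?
P(9,2)=72, C(17,7)=19,448.
Final answer: P(9,2)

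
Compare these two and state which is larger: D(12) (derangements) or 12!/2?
12!/2

Working:
D(12) = (12-1)·[D(11) + D(10)] = 11·[14,684,570 + 1,334,961] = 176,214,841; 12!/2 = 479,001,600/2 = 239,500,800.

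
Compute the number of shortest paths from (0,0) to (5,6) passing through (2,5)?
84

Explanation: To (2,5): C(7,2)=21. From there: C(4,3)=4. Total: 84.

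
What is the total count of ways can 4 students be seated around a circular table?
6

Explanation: Circular arrangements: (4-1)! = 6.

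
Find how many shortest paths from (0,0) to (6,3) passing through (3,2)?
40

Reasoning: To (3,2): C(5,3)=10. From there: C(4,3)=4. Total: 40.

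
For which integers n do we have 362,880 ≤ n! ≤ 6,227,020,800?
n! is strictly increasing; 9! = 362,880 and 13! = 6,227,020,800, so valid n = 9, 10, 11, 12, 13.

Answer: 9, 10, 11, 12, 13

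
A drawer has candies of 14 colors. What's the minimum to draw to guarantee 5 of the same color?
Worst case: 4 of each = 56. One more: 57.

Answer: 57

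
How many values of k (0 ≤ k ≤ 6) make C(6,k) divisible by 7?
0
Checking C(6,k) mod 7 for k = 0..6: none are divisible by 7. Count = 0.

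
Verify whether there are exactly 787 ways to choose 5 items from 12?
C(12,5) = 792 ≠ 787.
Final answer: False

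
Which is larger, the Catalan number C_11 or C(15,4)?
C_11

Explanation: C_11 = C(22,11)/(11+1) = 705,432/12 = 58,786; C(15,4) = 1,365.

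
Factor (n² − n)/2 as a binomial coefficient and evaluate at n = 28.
C(n,2); C(28,2) = 378

Explanation: (n² − n)/2 = n(n−1)/2 = C(n,2). At n = 28: C(28,2) = 378.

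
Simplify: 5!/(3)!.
20

Working:
This equals 5×4 = 20.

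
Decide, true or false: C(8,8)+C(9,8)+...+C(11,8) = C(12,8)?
False

Hockey stick identity gives Σ = C(12,9) = 220; RHS C(12,8) = 495.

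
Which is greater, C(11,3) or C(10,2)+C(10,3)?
By Pascal's identity: C(11,3) = C(10,2)+C(10,3) = 165. Equal.
Final answer: Equal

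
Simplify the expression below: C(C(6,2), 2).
105

Solution: C(6,2) = 15, then C(15, 2) = 105.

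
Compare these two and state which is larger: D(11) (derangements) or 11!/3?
D(11) = (11-1)·[D(10) + D(9)] = 10·[1,334,961 + 133,496] = 14,684,570; 11!/3 = 39,916,800/3 = 13,305,600.

Answer: D(11)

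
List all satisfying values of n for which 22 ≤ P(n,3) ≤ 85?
4, 5

P(3,3)=6; P(4,3)=24; P(5,3)=60; P(6,3)=120. So valid n = 4, 5.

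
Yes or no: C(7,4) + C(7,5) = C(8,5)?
Pascal's identity: LHS = 35 + 21 = 56; RHS = C(8,5) = 56. Both sides agree, so the statement holds.

Answer: Yes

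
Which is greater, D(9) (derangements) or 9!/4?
D(9)

Solution: D(9) = (9-1)·[D(8) + D(7)] = 8·[14,833 + 1,854] = 133,496; 9!/4 = 362,880/4 = 90,720.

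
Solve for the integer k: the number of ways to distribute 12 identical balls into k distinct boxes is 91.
3

Reasoning: Stars and bars: the count is C(12+k−1, k−1), increasing in k. k=2: C(13,1) = 13, k=3: C(14,2) = 91 ✓. So k = 3.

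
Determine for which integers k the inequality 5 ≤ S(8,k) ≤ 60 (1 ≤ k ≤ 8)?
7

S(8,1)=1; S(8,2)=127; S(8,3)=966; S(8,4)=1,701; S(8,5)=1,050; S(8,6)=266; S(8,7)=28; S(8,8)=1. So valid k = 7.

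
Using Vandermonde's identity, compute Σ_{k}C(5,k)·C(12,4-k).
2,380

Solution: = C(5+12,4) = C(17,4) = 2,380.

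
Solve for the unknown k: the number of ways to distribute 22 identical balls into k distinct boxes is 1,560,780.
8
Stars and bars: the count is C(22+k−1, k−1), increasing in k. k=6: C(27,5) = 80,730, k=7: C(28,6) = 376,740, k=8: C(29,7) = 1,560,780 ✓. So k = 8.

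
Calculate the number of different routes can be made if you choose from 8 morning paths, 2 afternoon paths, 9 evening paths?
144

Working:
By the multiplication principle: 8 × 2 × 9 = 144.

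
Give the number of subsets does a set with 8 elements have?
Each element can be included or excluded: 2^8 = 256.

Answer: 256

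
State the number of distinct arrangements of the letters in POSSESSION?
75,600

Word has 10 letters (P=1, O=2, S=4, E=1, I=1, N=1). Arrangements: 10!/Π(k!) = 75,600.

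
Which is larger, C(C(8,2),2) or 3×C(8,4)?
C(C(8,2),2)

Explanation: C(C(8,2),2)=378, 3×C(8,4)=210.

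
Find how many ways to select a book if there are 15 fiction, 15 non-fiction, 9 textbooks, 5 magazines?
By the addition principle: 15 + 15 + 9 + 5 = 44.
Final answer: 44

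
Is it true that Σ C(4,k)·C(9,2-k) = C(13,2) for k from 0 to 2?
Vandermonde's identity gives C(13,2) = 78; RHS C(13,2) = 78.

Answer: True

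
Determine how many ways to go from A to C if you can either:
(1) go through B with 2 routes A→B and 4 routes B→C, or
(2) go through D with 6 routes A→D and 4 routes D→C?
32

Route via B: 2×4=8. Route via D: 6×4=24. Total: 32.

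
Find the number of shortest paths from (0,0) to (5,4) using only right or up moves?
126

Choose 5 rights from 9 moves: C(9,5) = 126.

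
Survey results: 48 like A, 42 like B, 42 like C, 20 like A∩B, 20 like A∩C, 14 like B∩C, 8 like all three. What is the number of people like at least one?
|A∪B∪C| = 48+42+42-20-20-14+8 = 86.
Final answer: 86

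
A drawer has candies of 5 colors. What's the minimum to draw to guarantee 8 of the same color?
Worst case: 7 of each = 35. One more: 36.
Final answer: 36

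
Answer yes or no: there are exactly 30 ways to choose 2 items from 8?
No
C(8,2) = 28 ≠ 30.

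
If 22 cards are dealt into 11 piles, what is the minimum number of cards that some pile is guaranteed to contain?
2

Pigeonhole: ⌈22/11⌉ = 2.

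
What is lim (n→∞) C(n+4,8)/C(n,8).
Both numerator and denominator grow as n^8/8! for large n, so the ratio → 1.

Answer: 1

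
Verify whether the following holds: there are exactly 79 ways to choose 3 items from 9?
C(9,3) = 84 ≠ 79.
Final answer: False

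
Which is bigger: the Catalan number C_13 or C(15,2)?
C_13

Explanation: C_13 = C(26,13)/(13+1) = 10,400,600/14 = 742,900; C(15,2) = 105.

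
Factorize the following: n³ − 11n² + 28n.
n(n − 4)(n − 7)

Explanation: n³ − 11n² + 28n = n(n² − 11n + 28) = n(n − 4)(n − 7).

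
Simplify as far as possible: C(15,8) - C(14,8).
3,432

Reasoning: C(15,8) - C(14,8) = C(14,7) = 3,432.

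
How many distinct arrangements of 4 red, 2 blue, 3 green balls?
1,260

Multinomial: 9!/(4! × 2! × 3!) = 1,260.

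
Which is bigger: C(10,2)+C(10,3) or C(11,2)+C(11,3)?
C(11,2)+C(11,3)
First=165, Second=220.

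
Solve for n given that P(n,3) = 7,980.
P(n,3) = n(n−1)(n−2) is increasing in n; n(n−1)(n−2) ≈ (n−1)^3 = 7,980 gives n ≈ 21.0. Check: P(19,3) = 5,814, P(20,3) = 6,840, P(21,3) = 7,980 ✓. So n = 21.

Answer: 21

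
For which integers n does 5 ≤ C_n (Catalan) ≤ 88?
C_2=2; C_3=5; C_4=14; C_5=42; C_6=132. So valid n = 3, 4, 5.

Answer: 3, 4, 5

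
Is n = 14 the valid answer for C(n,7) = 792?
C(14,7) = 14·13·12·11·10·9·8/7! = 17,297,280/5,040 = 3,432, which does not equal 792.
Final answer: No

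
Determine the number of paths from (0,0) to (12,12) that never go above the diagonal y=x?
Counted by the Catalan number C_12: C_12 = C(24,12)/(12+1) = 2,704,156/13 = 208,012.
Final answer: 208,012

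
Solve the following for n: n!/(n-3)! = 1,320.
12

Reasoning: n!/(n-3)! = n×(n-1)×(n-2), a product of 3 consecutive integers ≈ (n−1)^3. 1,320^(1/3) + 1 ≈ 12.0; check n = 12: 12×11×10 = 1,320 ✓. So n = 12.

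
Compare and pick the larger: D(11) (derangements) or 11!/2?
11!/2

Explanation: D(11) = (11-1)·[D(10) + D(9)] = 10·[1,334,961 + 133,496] = 14,684,570; 11!/2 = 39,916,800/2 = 19,958,400.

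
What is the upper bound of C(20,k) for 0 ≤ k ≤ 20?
184,756

Maximum at k = 10: C(20,10) = 184,756.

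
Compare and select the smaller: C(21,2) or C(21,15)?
C(21,2)
C(21,2)=210, C(21,15)=54,264.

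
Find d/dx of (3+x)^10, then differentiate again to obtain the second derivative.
90(3+x)^8

Solution: First derivative: 10(3+x)^{9}. Second derivative: 10·9·(3+x)^{8} = 90(3+x)^{8}.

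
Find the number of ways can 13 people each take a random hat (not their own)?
2,290,792,932

Reasoning: Using D(n) = (n-1)[D(n-1) + D(n-2)]:
D(13) = (13-1) × [D(12) + D(11)]
      = 12 × [176214841 + 14684570]
      = 12 × 190899411
      = 2,290,792,932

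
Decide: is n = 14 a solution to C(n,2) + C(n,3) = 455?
C(14,2) + C(14,3) = 91 + 364 = 455, which equals 455.

Answer: Yes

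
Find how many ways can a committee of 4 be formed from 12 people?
C(12,4) = 12! / (4! × (12-4)!)
         = 12! / (4! × 8!)
         = 495

Answer: 495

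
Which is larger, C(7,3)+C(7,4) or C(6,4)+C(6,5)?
C(7,3)+C(7,4)

First=70, Second=21.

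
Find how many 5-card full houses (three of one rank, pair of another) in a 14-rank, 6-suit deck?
Triple rank: 14. Triple suits: C(6,3)=20. Pair rank: 13. Pair suits: C(6,2)=15. Total: 54,600.
Final answer: 54,600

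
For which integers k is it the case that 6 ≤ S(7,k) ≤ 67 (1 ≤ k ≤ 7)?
S(7,1)=1; S(7,2)=63; S(7,3)=301; S(7,4)=350; S(7,5)=140; S(7,6)=21; S(7,7)=1. So valid k = 2, 6.
Final answer: 2, 6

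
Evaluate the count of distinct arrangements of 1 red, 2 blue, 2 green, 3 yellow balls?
1,680

Reasoning: Multinomial: 8!/(1! × 2! × 2! × 3!) = 1,680.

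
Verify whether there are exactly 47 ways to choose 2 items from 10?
C(10,2) = 45 ≠ 47.

Answer: False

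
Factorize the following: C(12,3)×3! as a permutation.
P(12,3)

Reasoning: C(12,3)×3! = [12!/(3!(9)!)]×3! = 12!/(9)! = P(12,3) = 1,320.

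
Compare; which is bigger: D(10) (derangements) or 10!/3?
D(10)

D(10) = (10-1)·[D(9) + D(8)] = 9·[133,496 + 14,833] = 1,334,961; 10!/3 = 3,628,800/3 = 1,209,600.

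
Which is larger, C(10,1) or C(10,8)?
C(10,8)

C(10,1)=10, C(10,8)=45.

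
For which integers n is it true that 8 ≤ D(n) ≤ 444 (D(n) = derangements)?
4, 5, 6

Using D(n) = (n−1)[D(n−1) + D(n−2)] with D(1)=0, D(2)=1: D(3)=2; D(4)=9; D(5)=44; D(6)=265; D(7)=1,854. So valid n = 4, 5, 6.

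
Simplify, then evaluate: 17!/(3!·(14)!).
680

Explanation: This is C(17,3) = 680.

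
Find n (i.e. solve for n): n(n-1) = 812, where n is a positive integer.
29

n² − n − 812 = 0, so n = (1 ± √(1 + 4·812))/2 = (1 ± √3,249)/2 = (1 ± 57)/2, i.e. n = 29 or n = -28. Taking the positive root, n = 29 (check: 29×28 = 812).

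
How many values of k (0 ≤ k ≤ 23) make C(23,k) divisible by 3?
6

Reasoning: Checking C(23,k) mod 3 for k = 0..23: divisible at k = 6, 7, 8, 15, 16, 17. That's 6 values.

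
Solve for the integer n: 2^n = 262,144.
262,144 = 1,024 × 256 = 2^10 × 2^8 = 2^18, so n = 18.

Answer: 18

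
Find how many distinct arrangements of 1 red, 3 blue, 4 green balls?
280
Multinomial: 8!/(1! × 3! × 4!) = 280.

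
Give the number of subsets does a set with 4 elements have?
Each element can be included or excluded: 2^4 = 16.
Final answer: 16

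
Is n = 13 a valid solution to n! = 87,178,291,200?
No

Reasoning: 13! = 13·12! = 13·479,001,600 = 6,227,020,800, which does not equal 87,178,291,200.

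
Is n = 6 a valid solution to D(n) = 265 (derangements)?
Yes
D(6) = (6-1)·[D(5) + D(4)] = 5·[44 + 9] = 265, which equals 265.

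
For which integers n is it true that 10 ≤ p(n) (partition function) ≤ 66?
6, 7, 8, 9, 10, 11

Working:
Tabulating p(n) via p(n) = p(n−1) + p(n−2) − p(n−5) − p(n−7) + …: p(5)=7; p(6)=11; p(7)=15; p(8)=22; p(9)=30; p(10)=42; p(11)=56; p(12)=77. So valid n = 6, 7, 8, 9, 10, 11.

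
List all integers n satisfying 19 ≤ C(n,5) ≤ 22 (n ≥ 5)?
C(6,5)=6; C(7,5)=21; C(8,5)=56. So valid n = 7.
Final answer: 7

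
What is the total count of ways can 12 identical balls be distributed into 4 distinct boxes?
455
C(12+4-1, 4-1) = C(15, 3) = 455.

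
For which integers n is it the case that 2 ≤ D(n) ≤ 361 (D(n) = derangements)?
3, 4, 5, 6
Using D(n) = (n−1)[D(n−1) + D(n−2)] with D(1)=0, D(2)=1: D(2)=1; D(3)=2; D(4)=9; D(5)=44; D(6)=265; D(7)=1,854. So valid n = 3, 4, 5, 6.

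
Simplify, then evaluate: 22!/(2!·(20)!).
231

Reasoning: This is C(22,2) = 231.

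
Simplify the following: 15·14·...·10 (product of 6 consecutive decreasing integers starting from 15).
3,603,600

Working:
This is P(15,6) = 15!/(9)! = 3,603,600.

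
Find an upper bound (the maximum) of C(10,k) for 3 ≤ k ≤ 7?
252

Solution: C(10,k) is maximised at the centre of the row: C(10,5) = 252.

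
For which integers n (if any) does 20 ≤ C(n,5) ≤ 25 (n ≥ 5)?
C(6,5)=6; C(7,5)=21; C(8,5)=56. So valid n = 7.
Final answer: 7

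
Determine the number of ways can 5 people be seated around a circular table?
24

Reasoning: Circular arrangements: (5-1)! = 24.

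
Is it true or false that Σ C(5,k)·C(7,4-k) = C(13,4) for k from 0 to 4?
Vandermonde's identity gives C(12,4) = 495; RHS C(13,4) = 715.
Final answer: False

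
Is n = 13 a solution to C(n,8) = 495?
C(13,8) = 13·12·11·10·9·8·7·6/8! = 51,891,840/40,320 = 1,287, which does not equal 495.
Final answer: No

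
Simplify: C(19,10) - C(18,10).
48,620

Working:
C(19,10) - C(18,10) = C(18,9) = 48,620.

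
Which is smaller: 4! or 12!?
4!=24, 12!=479,001,600. 12! > 4!.
Final answer: 4!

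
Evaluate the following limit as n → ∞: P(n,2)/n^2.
P(n,2) = n(n-1) ≈ n^2 for large n. Limit = 1.

Answer: 1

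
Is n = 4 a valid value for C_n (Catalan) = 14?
C_4 = C(8,4)/(4+1) = 70/5 = 14, which equals 14.
Final answer: Yes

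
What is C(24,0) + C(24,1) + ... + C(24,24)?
16,777,216

Working:
Sum of binomial coefficients = 2^24 = 16,777,216.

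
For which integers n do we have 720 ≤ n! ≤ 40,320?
6, 7, 8

Working:
n! is strictly increasing; 6! = 720 and 8! = 40,320, so valid n = 6, 7, 8.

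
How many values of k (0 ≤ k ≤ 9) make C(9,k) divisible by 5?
Checking C(9,k) mod 5 for k = 0..9: none are divisible by 5. Count = 0.
Final answer: 0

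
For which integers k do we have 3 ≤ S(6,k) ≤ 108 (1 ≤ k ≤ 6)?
2, 3, 4, 5

Explanation: S(6,1)=1; S(6,2)=31; S(6,3)=90; S(6,4)=65; S(6,5)=15; S(6,6)=1. So valid k = 2, 3, 4, 5.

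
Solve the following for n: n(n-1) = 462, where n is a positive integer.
22
n² − n − 462 = 0, so n = (1 ± √(1 + 4·462))/2 = (1 ± √1,849)/2 = (1 ± 43)/2, i.e. n = 22 or n = -21. Taking the positive root, n = 22 (check: 22×21 = 462).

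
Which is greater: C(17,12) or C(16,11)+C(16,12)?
By Pascal's identity: C(17,12) = C(16,11)+C(16,12) = 6,188. Equal.

Answer: Equal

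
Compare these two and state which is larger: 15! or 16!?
16!

Explanation: 15!=1,307,674,368,000, 16!=20,922,789,888,000. 16! > 15!.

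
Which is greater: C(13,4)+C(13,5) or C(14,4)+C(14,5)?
C(14,4)+C(14,5)
First=2,002, Second=3,003.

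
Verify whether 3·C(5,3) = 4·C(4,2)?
False

Reasoning: Absorption identity k·C(n,k) = n·C(n-1,k-1). LHS = 3·10 = 30; RHS = 4·6 = 24.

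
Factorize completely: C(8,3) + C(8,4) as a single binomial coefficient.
C(9,4)

Reasoning: By Pascal's identity: C(8,3) + C(8,4) = C(9,4) = 126.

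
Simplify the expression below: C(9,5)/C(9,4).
1

Solution: C(n,k+1)/C(n,k) = (n−k)/(k+1). Here (9−4)/(4+1) = 5/5 = 1.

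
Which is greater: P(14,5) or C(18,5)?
P(14,5)

Explanation: P(14,5)=240,240, C(18,5)=8,568.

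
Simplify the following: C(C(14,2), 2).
4,095
C(14,2) = 91, then C(91, 2) = 4,095.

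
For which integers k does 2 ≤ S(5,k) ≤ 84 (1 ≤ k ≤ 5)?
2, 3, 4

Reasoning: S(5,1)=1; S(5,2)=15; S(5,3)=25; S(5,4)=10; S(5,5)=1. So valid k = 2, 3, 4.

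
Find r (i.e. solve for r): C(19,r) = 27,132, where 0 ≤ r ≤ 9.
6

Reasoning: C(19,r) is increasing for 0 ≤ r ≤ 9. Stepping up (C(19,r+1) = C(19,r)·(19−r)/(r+1)): C(19,1) = 19, C(19,2) = 171, C(19,3) = 969, C(19,4) = 3,876, C(19,5) = 11,628, C(19,6) = 27,132 ✓. So r = 6.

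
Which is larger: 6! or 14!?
6!=720, 14!=87,178,291,200. 14! > 6!.
Final answer: 14!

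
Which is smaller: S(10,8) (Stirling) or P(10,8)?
S(10,8)

Solution: S(10,8) = 8·S(9,8) + S(9,7) = 8·36 + 462 = 750; P(10,8) = 1,814,400.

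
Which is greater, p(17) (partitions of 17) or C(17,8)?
C(17,8)

Explanation: Pentagonal recurrence p(n) = p(n−1) + p(n−2) − p(n−5) − p(n−7) + …: p(17) = p(16) + p(15) − p(12) − p(10) + p(5) + p(2) = 231 + 176 − 77 − 42 + 7 + 2 = 297; C(17,8) = 24,310.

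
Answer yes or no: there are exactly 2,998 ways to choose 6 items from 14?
C(14,6) = 3,003 ≠ 2998.

Answer: No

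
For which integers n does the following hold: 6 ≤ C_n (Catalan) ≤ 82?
4, 5

Solution: C_3=5; C_4=14; C_5=42; C_6=132. So valid n = 4, 5.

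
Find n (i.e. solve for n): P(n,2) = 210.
P(n,2) = n(n−1) is increasing in n; n(n−1) ≈ (n−0.5)^2 = 210 gives n ≈ 15.0. Check: P(13,2) = 156, P(14,2) = 182, P(15,2) = 210 ✓. So n = 15.

Answer: 15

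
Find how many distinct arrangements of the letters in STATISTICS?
50,400

Word has 10 letters (S=3, T=3, A=1, I=2, C=1). Arrangements: 10!/Π(k!) = 50,400.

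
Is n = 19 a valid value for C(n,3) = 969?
C(19,3) = 19·18·17/3! = 5,814/6 = 969, which equals 969.
Final answer: Yes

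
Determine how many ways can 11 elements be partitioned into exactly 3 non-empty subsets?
This equals S(11,3), the Stirling number of the 2nd kind.
Using the Stirling recurrence: S(n,k) = k·S(n-1,k) + S(n-1,k-1)
S(11,3) = 3·S(10,3) + S(10,2)
         = 3·9330 + 511
         = 27990 + 511
         = 28,501
Final answer: 28,501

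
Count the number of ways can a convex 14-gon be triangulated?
Using the Catalan number formula: C_n = C(2n, n) / (n+1)
C_12 = C(24, 12) / (12+1)
     = 2704156 / 13
     = 208,012
Final answer: 208,012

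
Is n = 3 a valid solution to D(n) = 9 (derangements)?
No

Solution: D(3) = (3-1)·[D(2) + D(1)] = 2·[1 + 0] = 2, which does not equal 9.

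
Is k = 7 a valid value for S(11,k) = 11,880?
S(11,7) = 7·S(10,7) + S(10,6) = 7·5,880 + 22,827 = 63,987, which does not equal 11,880.

Answer: No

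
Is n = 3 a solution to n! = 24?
No

Working:
3! = 3·2! = 3·2 = 6, which does not equal 24.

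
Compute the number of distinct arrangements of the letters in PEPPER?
60

Working:
Word has 6 letters (P=3, E=2, R=1). Arrangements: 6!/Π(k!) = 60.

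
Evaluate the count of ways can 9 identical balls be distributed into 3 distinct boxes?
C(9+3-1, 3-1) = C(11, 2) = 55.

Answer: 55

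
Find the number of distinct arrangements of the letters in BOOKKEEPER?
151,200
Word has 10 letters (B=1, O=2, K=2, E=3, P=1, R=1). Arrangements: 10!/Π(k!) = 151,200.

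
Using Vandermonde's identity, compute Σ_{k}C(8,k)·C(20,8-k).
= C(8+20,8) = C(28,8) = 3,108,105.

Answer: 3,108,105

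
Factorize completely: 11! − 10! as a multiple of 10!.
11! − 10! = 11·10! − 10! = (11 − 1)·10! = 10 × 10! = 36,288,000.

Answer: 10 × 10! = 36,288,000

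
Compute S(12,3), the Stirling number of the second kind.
86,526

Reasoning: Using the Stirling recurrence: S(n,k) = k·S(n-1,k) + S(n-1,k-1)
S(12,3) = 3·S(11,3) + S(11,2)
         = 3·28501 + 1023
         = 85503 + 1023
         = 86,526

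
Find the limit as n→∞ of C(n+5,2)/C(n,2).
Both numerator and denominator grow as n^2/2! for large n, so the ratio → 1.

Answer: 1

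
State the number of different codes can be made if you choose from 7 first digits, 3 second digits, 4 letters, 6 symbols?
504
By the multiplication principle: 7 × 3 × 4 × 6 = 504.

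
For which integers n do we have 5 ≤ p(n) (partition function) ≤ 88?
4, 5, 6, 7, 8, 9, 10, 11, 12

Tabulating p(n) via p(n) = p(n−1) + p(n−2) − p(n−5) − p(n−7) + …: p(3)=3; p(4)=5; p(5)=7; p(6)=11; p(7)=15; p(8)=22; p(9)=30; p(10)=42; p(11)=56; p(12)=77; p(13)=101. So valid n = 4, 5, 6, 7, 8, 9, 10, 11, 12.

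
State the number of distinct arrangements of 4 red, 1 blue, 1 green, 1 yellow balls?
210

Explanation: Multinomial: 7!/(4! × 1! × 1! × 1!) = 210.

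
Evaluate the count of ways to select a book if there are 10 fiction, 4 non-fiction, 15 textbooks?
29

Working:
By the addition principle: 10 + 4 + 15 = 29.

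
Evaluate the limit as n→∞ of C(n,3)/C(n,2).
∞

Explanation: C(n,3)/C(n,2) = (n-2)/3 → ∞ as n → ∞.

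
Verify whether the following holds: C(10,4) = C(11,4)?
LHS = C(10,4) = 210; RHS = C(11,4) = 330. 210 ≠ 330, so the statement does not hold.

Answer: False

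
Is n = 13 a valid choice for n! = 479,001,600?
No

Reasoning: 13! = 13·12! = 13·479,001,600 = 6,227,020,800, which does not equal 479,001,600.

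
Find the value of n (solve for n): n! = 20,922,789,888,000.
n! is strictly increasing. 14! = 87,178,291,200, 15! = 1,307,674,368,000, 16! = 20,922,789,888,000 ✓. So n = 16.
Final answer: 16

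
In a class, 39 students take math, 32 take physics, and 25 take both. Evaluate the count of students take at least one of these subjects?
46
|A∪B| = |A|+|B|-|A∩B| = 39+32-25 = 46.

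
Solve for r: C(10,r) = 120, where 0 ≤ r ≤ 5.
3

C(10,r) is increasing for 0 ≤ r ≤ 5. Stepping up (C(10,r+1) = C(10,r)·(10−r)/(r+1)): C(10,1) = 10, C(10,2) = 45, C(10,3) = 120 ✓. So r = 3.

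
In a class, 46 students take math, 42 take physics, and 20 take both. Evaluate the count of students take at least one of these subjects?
|A∪B| = |A|+|B|-|A∩B| = 46+42-20 = 68.

Answer: 68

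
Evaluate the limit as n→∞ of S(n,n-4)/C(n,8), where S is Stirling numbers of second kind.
105
The leading term of S(n,n-4) as a polynomial in n is (7)!!·C(n,8), so the ratio → (7)!! = 105.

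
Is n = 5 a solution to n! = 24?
No

Working:
5! = 5·4! = 5·24 = 120, which does not equal 24.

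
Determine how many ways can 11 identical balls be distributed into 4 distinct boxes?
364

Solution: C(11+4-1, 4-1) = C(14, 3) = 364.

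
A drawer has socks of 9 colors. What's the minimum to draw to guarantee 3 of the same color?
19

Reasoning: Worst case: 2 of each = 18. One more: 19.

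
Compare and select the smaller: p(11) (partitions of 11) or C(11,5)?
p(11)

Solution: Pentagonal recurrence p(n) = p(n−1) + p(n−2) − p(n−5) − p(n−7) + …: p(11) = p(10) + p(9) − p(6) − p(4) = 42 + 30 − 11 − 5 = 56; C(11,5) = 462.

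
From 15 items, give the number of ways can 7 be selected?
6,435

C(15,7) = 15! / (7! × (15-7)!)
         = 15! / (7! × 8!)
         = 6,435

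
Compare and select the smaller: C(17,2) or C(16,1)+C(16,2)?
Equal
By Pascal's identity: C(17,2) = C(16,1)+C(16,2) = 136. Equal.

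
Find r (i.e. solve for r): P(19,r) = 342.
2

Solution: P(19,r) = 19·18·…·(19−r+1), a product of r factors. Multiplying down from 19: 19 = 19; 19·18 = 342 ✓ (2 factors). So r = 2.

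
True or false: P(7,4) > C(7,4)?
True

Explanation: P(7,4) = 840 and C(7,4) = 35; P(n,r) = r! × C(n,r) so P > C whenever r ≥ 2.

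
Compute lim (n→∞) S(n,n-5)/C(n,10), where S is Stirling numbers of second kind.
945

Explanation: The leading term of S(n,n-5) as a polynomial in n is (9)!!·C(n,10), so the ratio → (9)!! = 945.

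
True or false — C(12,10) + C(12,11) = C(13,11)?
Pascal's identity: LHS = 66 + 12 = 78; RHS = C(13,11) = 78. Both sides agree, so the statement holds.

Answer: True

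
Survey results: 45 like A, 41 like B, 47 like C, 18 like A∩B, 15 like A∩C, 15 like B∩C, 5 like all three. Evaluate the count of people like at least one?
90

Solution: |A∪B∪C| = 45+41+47-18-15-15+5 = 90.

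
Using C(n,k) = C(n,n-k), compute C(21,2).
210

Solution: C(21,2) = C(21,19) = 210.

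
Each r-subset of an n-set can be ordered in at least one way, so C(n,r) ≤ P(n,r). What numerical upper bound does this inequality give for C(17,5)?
742,560
P(17,5) = 17·16·15·14·13 = 742,560, so C(17,5) ≤ 742,560. (The bound is loose by a factor of 5! = 120: C(17,5) = 742,560/120 = 6,188.)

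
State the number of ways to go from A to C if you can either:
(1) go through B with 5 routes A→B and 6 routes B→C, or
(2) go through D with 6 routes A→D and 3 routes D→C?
48

Working:
Route via B: 5×6=30. Route via D: 6×3=18. Total: 48.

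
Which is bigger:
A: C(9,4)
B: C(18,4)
B

Reasoning: A=C(9,4)=126, B=C(18,4)=3,060.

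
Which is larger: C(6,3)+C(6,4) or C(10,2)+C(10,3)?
C(10,2)+C(10,3)

Reasoning: First=35, Second=165.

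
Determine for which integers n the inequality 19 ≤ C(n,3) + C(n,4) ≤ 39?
6

Working:
C(5,3)+C(5,4)=15; C(6,3)+C(6,4)=35; C(7,3)+C(7,4)=70. So valid n = 6.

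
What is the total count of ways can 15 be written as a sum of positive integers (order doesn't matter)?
Pentagonal recurrence p(n) = p(n−1) + p(n−2) − p(n−5) − p(n−7) + …: p(15) = p(14) + p(13) − p(10) − p(8) + p(3) + p(0) = 135 + 101 − 42 − 22 + 3 + 1 = 176.

Answer: 176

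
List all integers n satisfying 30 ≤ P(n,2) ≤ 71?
6, 7, 8

Solution: P(5,2)=20; P(6,2)=30; P(7,2)=42; P(8,2)=56; P(9,2)=72. So valid n = 6, 7, 8.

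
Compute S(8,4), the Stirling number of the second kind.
1,701

Using the Stirling recurrence: S(n,k) = k·S(n-1,k) + S(n-1,k-1)
S(8,4) = 4·S(7,4) + S(7,3)
         = 4·350 + 301
         = 1400 + 301
         = 1,701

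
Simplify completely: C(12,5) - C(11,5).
C(12,5) - C(11,5) = C(11,4) = 330.
Final answer: 330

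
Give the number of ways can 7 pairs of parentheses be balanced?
429

Explanation: Using the Catalan number formula: C_n = C(2n, n) / (n+1)
C_7 = C(14, 7) / (7+1)
     = 3432 / 8
     = 429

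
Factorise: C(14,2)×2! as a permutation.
P(14,2)

Working:
C(14,2)×2! = [14!/(2!(12)!)]×2! = 14!/(12)! = P(14,2) = 182.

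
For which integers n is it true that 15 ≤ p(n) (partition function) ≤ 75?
7, 8, 9, 10, 11

Tabulating p(n) via p(n) = p(n−1) + p(n−2) − p(n−5) − p(n−7) + …: p(6)=11; p(7)=15; p(8)=22; p(9)=30; p(10)=42; p(11)=56; p(12)=77. So valid n = 7, 8, 9, 10, 11.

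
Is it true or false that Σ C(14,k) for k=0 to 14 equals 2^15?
False
Binomial theorem: Σ C(14,k) = (1+1)^14 = 2^14 = 16,384; RHS 2^15 = 32,768.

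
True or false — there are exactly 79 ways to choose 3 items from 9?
False

C(9,3) = 84 ≠ 79.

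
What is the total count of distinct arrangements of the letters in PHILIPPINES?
1,108,800

Solution: Word has 11 letters (P=3, H=1, I=3, L=1, N=1, E=1, S=1). Arrangements: 11!/Π(k!) = 1,108,800.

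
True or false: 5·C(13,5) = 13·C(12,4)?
True

Absorption identity k·C(n,k) = n·C(n-1,k-1). LHS = 5·1287 = 6,435; RHS = 13·495 = 6,435.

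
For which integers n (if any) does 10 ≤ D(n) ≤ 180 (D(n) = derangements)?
5

Reasoning: Using D(n) = (n−1)[D(n−1) + D(n−2)] with D(1)=0, D(2)=1: D(4)=9; D(5)=44; D(6)=265. So valid n = 5.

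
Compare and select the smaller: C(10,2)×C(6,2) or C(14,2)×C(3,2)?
C(14,2)×C(3,2)

Explanation: C(10,2)×C(6,2)=675, C(14,2)×C(3,2)=273.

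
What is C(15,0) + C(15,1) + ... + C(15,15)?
Sum of binomial coefficients = 2^15 = 32,768.

Answer: 32,768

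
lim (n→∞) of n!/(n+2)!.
n!/(n+2)! = 1/[(n+1)(n+2)] → 0 as n → ∞.

Answer: 0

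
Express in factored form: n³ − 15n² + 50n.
n(n − 5)(n − 10)

Working:
n³ − 15n² + 50n = n(n² − 15n + 50) = n(n − 5)(n − 10).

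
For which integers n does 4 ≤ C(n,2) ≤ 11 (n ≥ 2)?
4, 5

Reasoning: C(3,2)=3; C(4,2)=6; C(5,2)=10; C(6,2)=15. So valid n = 4, 5.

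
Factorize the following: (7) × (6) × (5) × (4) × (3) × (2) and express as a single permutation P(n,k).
P(7,6) = 7!/(1)!

Reasoning: Product of 6 consecutive descending integers starting at 7: P(7,6) = 7!/1! = 5,040.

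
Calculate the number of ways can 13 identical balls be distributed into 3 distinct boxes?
105
C(13+3-1, 3-1) = C(15, 2) = 105.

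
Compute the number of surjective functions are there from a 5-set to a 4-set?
240

Onto functions = 4! × S(5,4)
First compute S(5,4) via recurrence:
Using the Stirling recurrence: S(n,k) = k·S(n-1,k) + S(n-1,k-1)
S(5,4) = 4·S(4,4) + S(4,3)
         = 4·1 + 6
         = 4 + 6
         = 10
Then: 24 × 10 = 240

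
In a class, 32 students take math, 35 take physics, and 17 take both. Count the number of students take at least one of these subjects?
50

|A∪B| = |A|+|B|-|A∩B| = 32+35-17 = 50.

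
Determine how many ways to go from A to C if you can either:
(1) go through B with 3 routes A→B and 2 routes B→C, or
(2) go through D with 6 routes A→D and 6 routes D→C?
42
Route via B: 3×2=6. Route via D: 6×6=36. Total: 42.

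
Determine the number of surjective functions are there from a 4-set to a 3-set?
36

Solution: Onto functions = 3! × S(4,3)
First compute S(4,3) via recurrence:
Using the Stirling recurrence: S(n,k) = k·S(n-1,k) + S(n-1,k-1)
S(4,3) = 3·S(3,3) + S(3,2)
         = 3·1 + 3
         = 3 + 3
         = 6
Then: 6 × 6 = 36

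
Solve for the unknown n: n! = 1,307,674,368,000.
15

Reasoning: n! is strictly increasing. 13! = 6,227,020,800, 14! = 87,178,291,200, 15! = 1,307,674,368,000 ✓. So n = 15.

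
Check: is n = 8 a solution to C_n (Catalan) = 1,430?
Yes

C_8 = C(16,8)/(8+1) = 12,870/9 = 1,430, which equals 1,430.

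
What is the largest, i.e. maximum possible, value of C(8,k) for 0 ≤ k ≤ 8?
70

Solution: Maximum at k = 4: C(8,4) = 70.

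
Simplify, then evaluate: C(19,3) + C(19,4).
4,845

Reasoning: By Pascal's identity: C(20,4) = 4,845.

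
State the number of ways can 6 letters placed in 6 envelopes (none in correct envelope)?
Using D(n) = (n-1)[D(n-1) + D(n-2)]:
D(6) = (6-1) × [D(5) + D(4)]
      = 5 × [44 + 9]
      = 5 × 53
      = 265
Final answer: 265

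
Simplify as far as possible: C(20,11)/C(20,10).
10/11

C(n,k+1)/C(n,k) = (n−k)/(k+1). Here (20−10)/(10+1) = 10/11 = 10/11.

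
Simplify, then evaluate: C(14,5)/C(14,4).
2

Solution: C(n,k+1)/C(n,k) = (n−k)/(k+1). Here (14−4)/(4+1) = 10/5 = 2.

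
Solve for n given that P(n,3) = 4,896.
18

P(n,3) = n(n−1)(n−2) is increasing in n; n(n−1)(n−2) ≈ (n−1)^3 = 4,896 gives n ≈ 18.0. Check: P(16,3) = 3,360, P(17,3) = 4,080, P(18,3) = 4,896 ✓. So n = 18.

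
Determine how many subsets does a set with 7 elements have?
Each element can be included or excluded: 2^7 = 128.

Answer: 128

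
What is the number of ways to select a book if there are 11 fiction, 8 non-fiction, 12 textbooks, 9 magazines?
40

Solution: By the addition principle: 11 + 8 + 12 + 9 = 40.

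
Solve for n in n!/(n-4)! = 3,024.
n!/(n-4)! = n×(n-1)×(n-2)×(n-3), a product of 4 consecutive integers ≈ (n−1.5)^4. 3,024^(1/4) + 1.5 ≈ 8.9; check n = 9: 9×8×7×6 = 3,024 ✓. So n = 9.
Final answer: 9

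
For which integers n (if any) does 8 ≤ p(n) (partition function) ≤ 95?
6, 7, 8, 9, 10, 11, 12

Solution: Tabulating p(n) via p(n) = p(n−1) + p(n−2) − p(n−5) − p(n−7) + …: p(5)=7; p(6)=11; p(7)=15; p(8)=22; p(9)=30; p(10)=42; p(11)=56; p(12)=77; p(13)=101. So valid n = 6, 7, 8, 9, 10, 11, 12.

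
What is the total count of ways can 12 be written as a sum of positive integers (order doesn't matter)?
77
Pentagonal recurrence p(n) = p(n−1) + p(n−2) − p(n−5) − p(n−7) + …: p(12) = p(11) + p(10) − p(7) − p(5) + p(0) = 56 + 42 − 15 − 7 + 1 = 77.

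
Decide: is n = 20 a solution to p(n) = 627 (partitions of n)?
Yes

Pentagonal recurrence p(n) = p(n−1) + p(n−2) − p(n−5) − p(n−7) + …: p(20) = p(19) + p(18) − p(15) − p(13) + p(8) + p(5) = 490 + 385 − 176 − 101 + 22 + 7 = 627, which equals 627.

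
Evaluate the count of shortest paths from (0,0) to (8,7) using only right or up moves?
6,435

Working:
Choose 8 rights from 15 moves: C(15,8) = 6,435.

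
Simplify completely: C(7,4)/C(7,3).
1

Working:
C(n,k+1)/C(n,k) = (n−k)/(k+1). Here (7−3)/(3+1) = 4/4 = 1.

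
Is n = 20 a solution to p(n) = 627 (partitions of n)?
Pentagonal recurrence p(n) = p(n−1) + p(n−2) − p(n−5) − p(n−7) + …: p(20) = p(19) + p(18) − p(15) − p(13) + p(8) + p(5) = 490 + 385 − 176 − 101 + 22 + 7 = 627, which equals 627.
Final answer: Yes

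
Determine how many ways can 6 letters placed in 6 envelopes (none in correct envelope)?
265
Using D(n) = (n-1)[D(n-1) + D(n-2)]:
D(6) = (6-1) × [D(5) + D(4)]
      = 5 × [44 + 9]
      = 5 × 53
      = 265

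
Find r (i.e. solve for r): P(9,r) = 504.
3
P(9,r) = 9·8·…·(9−r+1), a product of r factors. Multiplying down from 9: 9 = 9; 9·8 = 72; 9·8·7 = 504 ✓ (3 factors). So r = 3.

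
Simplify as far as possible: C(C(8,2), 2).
378
C(8,2) = 28, then C(28, 2) = 378.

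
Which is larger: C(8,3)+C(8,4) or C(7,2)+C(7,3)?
C(8,3)+C(8,4)

Explanation: First=126, Second=56.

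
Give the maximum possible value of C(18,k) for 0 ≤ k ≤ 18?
Maximum at k = 9: C(18,9) = 48,620.
Final answer: 48,620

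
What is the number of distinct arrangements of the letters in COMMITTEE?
Word has 9 letters (C=1, O=1, M=2, I=1, T=2, E=2). Arrangements: 9!/Π(k!) = 45,360.

Answer: 45,360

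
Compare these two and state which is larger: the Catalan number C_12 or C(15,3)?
C_12
C_12 = C(24,12)/(12+1) = 2,704,156/13 = 208,012; C(15,3) = 455.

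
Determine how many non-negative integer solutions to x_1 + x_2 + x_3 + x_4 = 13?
C(13+4-1, 4-1) = 560.

Answer: 560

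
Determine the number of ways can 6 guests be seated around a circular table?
120

Explanation: Circular arrangements: (6-1)! = 120.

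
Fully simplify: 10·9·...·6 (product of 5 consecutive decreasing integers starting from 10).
30,240
This is P(10,5) = 10!/(5)! = 30,240.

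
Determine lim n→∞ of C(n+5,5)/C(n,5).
Both numerator and denominator grow as n^5/5! for large n, so the ratio → 1.

Answer: 1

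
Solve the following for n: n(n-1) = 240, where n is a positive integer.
16

Working:
n² − n − 240 = 0, so n = (1 ± √(1 + 4·240))/2 = (1 ± √961)/2 = (1 ± 31)/2, i.e. n = 16 or n = -15. Taking the positive root, n = 16 (check: 16×15 = 240).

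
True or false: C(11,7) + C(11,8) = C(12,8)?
Pascal's identity C(n,k) + C(n,k+1) = C(n+1,k+1): 330 + 165 = 495 = C(12,8).
Final answer: True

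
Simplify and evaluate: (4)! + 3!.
30

Solution: (4)! + 3! = (4)·3! + 3! = (4+1)·3! = 5·3! = 30.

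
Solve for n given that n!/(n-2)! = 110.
n!/(n-2)! = n×(n-1), a product of 2 consecutive integers ≈ (n−0.5)^2. 110^(1/2) + 0.5 ≈ 11.0; check n = 11: 11×10 = 110 ✓. So n = 11.
Final answer: 11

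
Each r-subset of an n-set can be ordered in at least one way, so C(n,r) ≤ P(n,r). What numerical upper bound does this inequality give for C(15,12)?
217,945,728,000

Working:
P(15,12) = 15·14·13·12·11·10·9·8·7·6·5·4 = 217,945,728,000, so C(15,12) ≤ 217,945,728,000. (The bound is loose by a factor of 12! = 479,001,600: C(15,12) = 217,945,728,000/479,001,600 = 455.)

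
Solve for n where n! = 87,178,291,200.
n! is strictly increasing. 12! = 479,001,600, 13! = 6,227,020,800, 14! = 87,178,291,200 ✓. So n = 14.
Final answer: 14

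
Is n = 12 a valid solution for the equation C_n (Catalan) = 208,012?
C_12 = C(24,12)/(12+1) = 2,704,156/13 = 208,012, which equals 208,012.

Answer: Yes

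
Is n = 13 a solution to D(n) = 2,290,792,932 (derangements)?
Yes

Solution: D(13) = (13-1)·[D(12) + D(11)] = 12·[176,214,841 + 14,684,570] = 2,290,792,932, which equals 2,290,792,932.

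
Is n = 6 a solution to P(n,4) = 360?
Yes

Reasoning: P(6,4) = 6·5·4·3 = 360, which equals 360.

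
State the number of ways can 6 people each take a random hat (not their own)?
265

Reasoning: Using D(n) = (n-1)[D(n-1) + D(n-2)]:
D(6) = (6-1) × [D(5) + D(4)]
      = 5 × [44 + 9]
      = 5 × 53
      = 265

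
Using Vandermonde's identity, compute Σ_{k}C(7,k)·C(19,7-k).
= C(7+19,7) = C(26,7) = 657,800.

Answer: 657,800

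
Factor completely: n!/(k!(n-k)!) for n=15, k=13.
This is the binomial coefficient C(15,13) = 105.
Final answer: C(15,13) = 105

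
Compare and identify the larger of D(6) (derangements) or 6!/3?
D(6)
D(6) = (6-1)·[D(5) + D(4)] = 5·[44 + 9] = 265; 6!/3 = 720/3 = 240.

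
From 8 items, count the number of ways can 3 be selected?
56

Explanation: C(8,3) = 8! / (3! × (8-3)!)
         = 8! / (3! × 5!)
         = 56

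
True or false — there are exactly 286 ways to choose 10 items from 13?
C(13,10) = 286.
Final answer: True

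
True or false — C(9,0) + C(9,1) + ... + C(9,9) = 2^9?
True

Reasoning: Binomial theorem with x = y = 1: Σ C(9,i) = (1+1)^9 = 2^9 = 512. The statement holds.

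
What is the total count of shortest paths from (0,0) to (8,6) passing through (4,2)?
1,050

To (4,2): C(6,4)=15. From there: C(8,4)=70. Total: 1,050.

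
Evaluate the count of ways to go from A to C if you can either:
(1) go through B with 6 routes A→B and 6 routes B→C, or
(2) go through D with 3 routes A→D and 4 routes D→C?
Route via B: 6×6=36. Route via D: 3×4=12. Total: 48.

Answer: 48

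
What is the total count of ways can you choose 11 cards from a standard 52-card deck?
60,403,728,840

Working:
C(52,11) = 60,403,728,840.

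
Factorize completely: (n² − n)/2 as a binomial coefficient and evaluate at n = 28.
C(n,2); C(28,2) = 378
(n² − n)/2 = n(n−1)/2 = C(n,2). At n = 28: C(28,2) = 378.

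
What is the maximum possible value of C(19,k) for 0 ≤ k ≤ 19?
Maximum at k = 9 or k = 10: C(19,9) = 92,378.

Answer: 92,378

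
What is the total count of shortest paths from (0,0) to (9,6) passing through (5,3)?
1,960

To (5,3): C(8,5)=56. From there: C(7,4)=35. Total: 1,960.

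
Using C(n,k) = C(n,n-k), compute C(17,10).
19,448

Reasoning: C(17,10) = C(17,7) = 19,448.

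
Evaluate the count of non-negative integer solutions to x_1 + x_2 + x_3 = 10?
C(10+3-1, 3-1) = 66.

Answer: 66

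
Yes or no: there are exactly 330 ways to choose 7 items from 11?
Yes

Solution: C(11,7) = 330.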